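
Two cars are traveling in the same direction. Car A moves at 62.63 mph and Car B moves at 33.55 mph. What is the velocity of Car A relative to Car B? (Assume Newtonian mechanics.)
v_rel = v_A - v_B = 62.63 - 33.55 = 29.08 mph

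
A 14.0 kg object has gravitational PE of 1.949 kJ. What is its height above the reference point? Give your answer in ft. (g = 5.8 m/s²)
PE = mgh → h = PE/(mg) = 1949 J / (14 kg × 5.8 m/s²) = 24 m = 78.75 ft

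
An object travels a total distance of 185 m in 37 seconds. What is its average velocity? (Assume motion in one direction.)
v_avg = Δd / Δt = 185 / 37 = 5.0 m/s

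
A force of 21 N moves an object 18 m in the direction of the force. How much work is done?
W = Fd = 21×18 = 378.0 J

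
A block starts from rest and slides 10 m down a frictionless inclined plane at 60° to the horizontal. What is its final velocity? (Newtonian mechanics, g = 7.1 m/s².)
a = g sin(θ) = 7.1 × sin(60°) = 6.15 m/s²
v = √(2ad) = √(2 × 6.15 × 10) = 11.09 m/s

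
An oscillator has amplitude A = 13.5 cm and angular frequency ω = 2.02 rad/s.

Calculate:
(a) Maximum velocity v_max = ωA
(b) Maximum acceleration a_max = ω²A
v_max = ωA = 2.02×0.135 = 0.2727 m/s
a_max = ω²A = 2.02²×0.135 = 0.5509 m/s²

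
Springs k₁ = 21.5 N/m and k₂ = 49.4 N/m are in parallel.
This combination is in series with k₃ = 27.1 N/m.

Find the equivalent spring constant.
k₁₂ = k₁ + k₂ = 70.9 N/m (parallel)
1/k_eq = 1/k₁₂ + 1/k₃ → k_eq = 19.61 N/m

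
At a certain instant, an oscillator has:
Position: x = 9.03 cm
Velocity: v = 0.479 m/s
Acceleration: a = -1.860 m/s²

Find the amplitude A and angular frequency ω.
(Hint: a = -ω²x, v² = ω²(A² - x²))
a = −ω²x → ω = √(|a|/x) = √(1.86/0.0903) = 4.539 rad/s
v² = ω²(A² − x²) → A = √(x² + v²/ω²) = √(0.0903² + 0.479²/4.539²) = 0.1389 m = 13.89 cm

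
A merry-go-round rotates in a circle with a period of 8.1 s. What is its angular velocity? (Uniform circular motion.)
ω = 2π/T = 2π/8.1 = 0.7757 rad/s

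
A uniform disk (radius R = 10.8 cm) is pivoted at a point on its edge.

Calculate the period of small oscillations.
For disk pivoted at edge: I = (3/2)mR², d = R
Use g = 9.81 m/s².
I/m = (3/2)R² = 0.0175 m²; d = R = 0.108 m
T = 2π√((3/2)R²/(gR)) = 2π√(3R/(2g)) = 0.8074 s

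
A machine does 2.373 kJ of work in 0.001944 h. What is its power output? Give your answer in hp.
P = W/t = 2373 J / 6.998 s = 339.1 W = 0.4547 hp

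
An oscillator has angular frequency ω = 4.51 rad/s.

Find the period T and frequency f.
T = 2π/ω = 2π/4.51 = 1.393 s; f = ω/2π = 0.7178 Hz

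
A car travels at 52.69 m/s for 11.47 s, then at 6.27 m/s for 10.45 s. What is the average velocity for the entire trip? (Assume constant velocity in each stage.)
d₁ = v₁t₁ = 52.69 × 11.47 = 604.354 m
d₂ = v₂t₂ = 6.27 × 10.45 = 65.5215 m
d_total = 669.88 m, t_total = 21.92 s
v_avg = d_total/t_total = 669.88/21.92 = 30.56 m/s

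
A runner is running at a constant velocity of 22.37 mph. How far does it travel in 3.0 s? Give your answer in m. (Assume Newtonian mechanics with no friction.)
d = vt (with unit conversion) = 30.0 m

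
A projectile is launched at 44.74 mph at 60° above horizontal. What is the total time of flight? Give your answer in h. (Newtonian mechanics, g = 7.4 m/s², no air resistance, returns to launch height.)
T = 2v₀sin(θ)/g (with unit conversion) = 0.0013 h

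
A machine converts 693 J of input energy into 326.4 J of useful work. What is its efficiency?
η = W_out/W_in = 326.4/693 = 0.471 = 47.1%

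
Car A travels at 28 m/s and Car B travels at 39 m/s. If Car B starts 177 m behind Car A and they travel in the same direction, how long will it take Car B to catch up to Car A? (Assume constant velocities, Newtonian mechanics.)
Relative speed: v_rel = 39 - 28 = 11 m/s
Time to catch: t = d₀/v_rel = 177/11 = 16.09 s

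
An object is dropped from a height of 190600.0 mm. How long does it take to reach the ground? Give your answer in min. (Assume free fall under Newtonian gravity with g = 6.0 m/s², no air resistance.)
t = √(2h/g) (with unit conversion) = 0.1328 min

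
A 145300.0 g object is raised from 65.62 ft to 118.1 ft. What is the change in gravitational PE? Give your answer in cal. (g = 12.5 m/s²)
ΔPE = mg(h₂ − h₁) = 145.3 kg × 12.5 m/s² × (36 − 20) m = 2.905e+04 J = 6944.0 cal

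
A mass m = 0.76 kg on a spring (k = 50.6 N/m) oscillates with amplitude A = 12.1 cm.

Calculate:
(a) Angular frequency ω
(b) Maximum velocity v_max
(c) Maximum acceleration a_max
ω = √(k/m) = √(50.6/0.76) = 8.16 rad/s
v_max = ωA = 8.16×0.121 = 0.9873 m/s
a_max = ω²A = 8.16²×0.121 = 8.056 m/s²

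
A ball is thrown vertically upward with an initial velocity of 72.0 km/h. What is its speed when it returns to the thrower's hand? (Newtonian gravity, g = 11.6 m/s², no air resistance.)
By conservation of energy, the ball returns at the same speed = 72.0 km/h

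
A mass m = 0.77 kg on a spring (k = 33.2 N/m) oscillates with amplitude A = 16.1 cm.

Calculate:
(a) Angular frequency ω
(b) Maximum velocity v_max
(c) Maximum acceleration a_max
ω = √(k/m) = √(33.2/0.77) = 6.566 rad/s
v_max = ωA = 6.566×0.161 = 1.057 m/s
a_max = ω²A = 6.566²×0.161 = 6.942 m/s²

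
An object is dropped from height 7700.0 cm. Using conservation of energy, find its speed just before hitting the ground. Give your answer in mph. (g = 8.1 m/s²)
mgh = ½mv² → v = √(2gh) = √(2×8.1×77) = 35.32 m/s = 79.01 mph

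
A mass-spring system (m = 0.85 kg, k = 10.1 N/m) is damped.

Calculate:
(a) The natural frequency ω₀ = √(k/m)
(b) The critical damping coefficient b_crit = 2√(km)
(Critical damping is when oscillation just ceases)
ω₀ = √(k/m) = √(10.1/0.85) = 3.447 rad/s
b_crit = 2√(km) = 2√(10.1×0.85) = 5.86 kg/s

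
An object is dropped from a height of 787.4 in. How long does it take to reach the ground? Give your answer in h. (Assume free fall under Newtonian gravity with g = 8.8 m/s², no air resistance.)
t = √(2h/g) (with unit conversion) = 0.0005922 h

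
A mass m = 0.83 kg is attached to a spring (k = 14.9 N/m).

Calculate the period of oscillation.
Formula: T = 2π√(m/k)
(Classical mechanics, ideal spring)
T = 2π√(m/k) = 2π√(0.83/14.9) = 1.483 s; f = 1/T = 0.6743 Hz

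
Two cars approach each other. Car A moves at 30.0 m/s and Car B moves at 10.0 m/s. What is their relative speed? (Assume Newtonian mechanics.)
v_rel = v_A + v_B = 30.0 + 10.0 = 40.0 m/s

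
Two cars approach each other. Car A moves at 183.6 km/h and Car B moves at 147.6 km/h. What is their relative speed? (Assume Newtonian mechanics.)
v_rel = v_A + v_B = 183.6 + 147.6 = 331.2 km/h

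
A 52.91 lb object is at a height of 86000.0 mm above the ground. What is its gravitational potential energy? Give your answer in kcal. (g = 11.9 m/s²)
PE = mgh = 24 kg × 11.9 m/s² × 86 m = 2.456e+04 J = 5.87 kcal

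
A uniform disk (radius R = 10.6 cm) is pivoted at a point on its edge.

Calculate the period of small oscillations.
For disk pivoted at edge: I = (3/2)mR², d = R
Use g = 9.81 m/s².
I/m = (3/2)R² = 0.01685 m²; d = R = 0.106 m
T = 2π√((3/2)R²/(gR)) = 2π√(3R/(2g)) = 0.7999 s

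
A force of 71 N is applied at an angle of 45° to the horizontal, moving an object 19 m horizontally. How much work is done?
W = Fd cosθ = 71×19×cos(45°) = 953.89 J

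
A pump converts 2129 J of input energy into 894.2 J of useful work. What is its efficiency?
η = W_out/W_in = 894.2/2129 = 0.42 = 42.0%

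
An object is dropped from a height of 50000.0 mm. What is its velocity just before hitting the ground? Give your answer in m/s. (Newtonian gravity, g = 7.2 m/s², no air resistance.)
v = √(2gh) (with unit conversion) = 26.83 m/s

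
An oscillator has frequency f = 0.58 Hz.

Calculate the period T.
T = 1/f = 1/0.58 = 1.724 s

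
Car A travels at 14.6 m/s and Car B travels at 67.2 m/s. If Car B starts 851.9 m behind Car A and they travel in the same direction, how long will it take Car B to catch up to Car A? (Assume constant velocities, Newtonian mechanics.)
Relative speed: v_rel = 67.2 - 14.6 = 52.6 m/s
Time to catch: t = d₀/v_rel = 851.9/52.6 = 16.2 s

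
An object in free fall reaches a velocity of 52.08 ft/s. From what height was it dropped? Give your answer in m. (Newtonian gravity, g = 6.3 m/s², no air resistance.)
h = v²/(2g) (with unit conversion) = 20.0 m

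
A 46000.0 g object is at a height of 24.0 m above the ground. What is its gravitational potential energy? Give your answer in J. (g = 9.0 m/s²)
PE = mgh = 46 kg × 9.0 m/s² × 24 m = 9936 J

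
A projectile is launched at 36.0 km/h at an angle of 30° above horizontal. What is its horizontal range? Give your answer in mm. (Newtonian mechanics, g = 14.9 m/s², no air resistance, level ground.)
R = v₀² sin(2θ) / g (with unit conversion) = 5812.0 mm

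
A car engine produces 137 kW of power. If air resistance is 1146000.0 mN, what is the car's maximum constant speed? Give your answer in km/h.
P = Fv → v = P/F = 137000 W / 1146 N = 119.5 m/s = 430.4 km/h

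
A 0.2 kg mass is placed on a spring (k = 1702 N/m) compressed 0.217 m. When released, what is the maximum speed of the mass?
½kx² = ½mv² → v = x√(k/m) = 0.217×√(1702/0.2) = 20.02 m/s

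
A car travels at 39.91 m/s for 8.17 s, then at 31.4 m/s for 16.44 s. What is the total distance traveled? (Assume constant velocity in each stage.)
d₁ = v₁t₁ = 39.91 × 8.17 = 326.065 m
d₂ = v₂t₂ = 31.4 × 16.44 = 516.216 m
d_total = 326.065 + 516.216 = 842.28 m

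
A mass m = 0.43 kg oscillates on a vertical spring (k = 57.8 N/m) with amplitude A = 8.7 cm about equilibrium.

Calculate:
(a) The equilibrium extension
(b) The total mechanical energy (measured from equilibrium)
x_eq = mg/k = 0.43×9.81/57.8 = 0.07298 m = 7.298 cm
E = ½kA² = ½×57.8×(0.087)² = 0.2187 J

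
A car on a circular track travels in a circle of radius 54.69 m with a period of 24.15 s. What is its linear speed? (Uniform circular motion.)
v = 2πr/T = 2π×54.69/24.15 = 14.23 m/s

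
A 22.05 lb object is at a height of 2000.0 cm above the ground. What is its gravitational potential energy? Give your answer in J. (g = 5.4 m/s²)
PE = mgh = 10 kg × 5.4 m/s² × 20 m = 1080 J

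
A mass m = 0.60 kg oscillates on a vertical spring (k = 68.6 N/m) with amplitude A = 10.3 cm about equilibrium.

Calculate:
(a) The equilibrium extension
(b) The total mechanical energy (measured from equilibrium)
x_eq = mg/k = 0.6×9.81/68.6 = 0.0858 m = 8.58 cm
E = ½kA² = ½×68.6×(0.103)² = 0.3639 J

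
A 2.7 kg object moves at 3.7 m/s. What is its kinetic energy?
KE = ½mv² = ½×2.7×3.7² = 18.4815 J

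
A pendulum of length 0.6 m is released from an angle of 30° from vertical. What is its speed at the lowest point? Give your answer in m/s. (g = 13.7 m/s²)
h = L(1 − cosθ) = 0.6×(1 − cos30°) = 0.08038 m
v = √(2gh) = √(2×13.7×0.08038) = 1.484 m/s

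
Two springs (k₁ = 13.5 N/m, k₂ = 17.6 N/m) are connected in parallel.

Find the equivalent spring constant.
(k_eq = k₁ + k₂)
k_eq = k₁ + k₂ = 13.5 + 17.6 = 31.1 N/m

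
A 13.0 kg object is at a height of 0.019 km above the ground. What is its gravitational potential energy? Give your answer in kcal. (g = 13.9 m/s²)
PE = mgh = 13 kg × 13.9 m/s² × 19 m = 3433 J = 0.8206 kcal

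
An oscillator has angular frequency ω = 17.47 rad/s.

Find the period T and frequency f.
T = 2π/ω = 2π/17.47 = 0.3597 s; f = ω/2π = 2.78 Hz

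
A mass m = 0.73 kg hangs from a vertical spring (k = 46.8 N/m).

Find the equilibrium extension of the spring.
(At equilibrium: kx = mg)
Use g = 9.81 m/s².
x_eq = mg/k = 0.73×9.81/46.8 = 0.153 m = 15.3 cm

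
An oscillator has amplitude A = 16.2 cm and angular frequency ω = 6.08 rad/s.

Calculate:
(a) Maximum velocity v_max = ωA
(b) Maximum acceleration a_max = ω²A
v_max = ωA = 6.08×0.162 = 0.985 m/s
a_max = ω²A = 6.08²×0.162 = 5.989 m/s²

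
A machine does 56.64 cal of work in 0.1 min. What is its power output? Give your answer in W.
P = W/t = 237 J / 6 s = 39.5 W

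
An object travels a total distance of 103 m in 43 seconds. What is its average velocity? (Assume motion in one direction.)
v_avg = Δd / Δt = 103 / 43 = 2.4 m/s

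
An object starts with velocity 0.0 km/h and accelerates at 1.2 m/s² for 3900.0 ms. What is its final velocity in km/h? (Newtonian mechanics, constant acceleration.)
v = v₀ + at (with unit conversion) = 16.85 km/h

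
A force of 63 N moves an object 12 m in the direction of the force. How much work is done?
W = Fd = 63×12 = 756.0 J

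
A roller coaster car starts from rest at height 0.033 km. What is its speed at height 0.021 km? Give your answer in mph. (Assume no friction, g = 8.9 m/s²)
mgh₁ = ½mv₂² + mgh₂ → v₂ = √(2g(h₁−h₂)) = √(2×8.9×(33−21)) = 14.62 m/s = 32.69 mph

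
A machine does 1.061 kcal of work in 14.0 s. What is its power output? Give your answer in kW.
P = W/t = 4439 J / 14 s = 317.1 W = 0.3171 kW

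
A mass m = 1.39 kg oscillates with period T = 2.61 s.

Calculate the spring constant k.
T = 2π√(m/k) → k = m(2π/T)² = 1.39×(2π/2.61)² = 8.056 N/m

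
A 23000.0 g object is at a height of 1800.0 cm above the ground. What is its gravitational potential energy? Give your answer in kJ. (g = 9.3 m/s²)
PE = mgh = 23 kg × 9.3 m/s² × 18 m = 3850 J = 3.85 kJ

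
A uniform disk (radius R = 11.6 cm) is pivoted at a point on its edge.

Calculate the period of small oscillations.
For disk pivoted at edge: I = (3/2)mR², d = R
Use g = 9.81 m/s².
I/m = (3/2)R² = 0.02018 m²; d = R = 0.116 m
T = 2π√((3/2)R²/(gR)) = 2π√(3R/(2g)) = 0.8368 s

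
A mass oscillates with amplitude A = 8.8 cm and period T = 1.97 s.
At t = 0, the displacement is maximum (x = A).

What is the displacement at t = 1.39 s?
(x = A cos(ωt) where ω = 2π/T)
ω = 2π/T = 2π/1.97 = 3.189 rad/s
x = A cos(ωt) = 8.8×cos(3.189×1.39) = -2.424 cm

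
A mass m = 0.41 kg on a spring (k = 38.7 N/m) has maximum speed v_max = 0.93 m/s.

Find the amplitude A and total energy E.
½mv²_max = ½kA² → A = v_max√(m/k) = 0.93×√(0.41/38.7) = 0.09572 m = 9.572 cm
E = ½mv²_max = ½×0.41×0.93² = 0.1773 J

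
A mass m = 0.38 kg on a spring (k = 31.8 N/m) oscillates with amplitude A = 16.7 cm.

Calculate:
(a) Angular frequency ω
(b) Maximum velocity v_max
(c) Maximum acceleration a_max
ω = √(k/m) = √(31.8/0.38) = 9.148 rad/s
v_max = ωA = 9.148×0.167 = 1.528 m/s
a_max = ω²A = 9.148²×0.167 = 13.98 m/s²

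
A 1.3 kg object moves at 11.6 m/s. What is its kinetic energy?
KE = ½mv² = ½×1.3×11.6² = 87.464 J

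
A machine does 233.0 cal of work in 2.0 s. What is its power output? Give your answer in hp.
P = W/t = 974.9 J / 2 s = 487.4 W = 0.6537 hp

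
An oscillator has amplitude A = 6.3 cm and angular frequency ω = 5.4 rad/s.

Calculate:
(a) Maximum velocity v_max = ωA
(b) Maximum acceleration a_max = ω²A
v_max = ωA = 5.4×0.063 = 0.3402 m/s
a_max = ω²A = 5.4²×0.063 = 1.837 m/s²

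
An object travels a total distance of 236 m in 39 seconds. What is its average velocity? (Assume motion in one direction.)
v_avg = Δd / Δt = 236 / 39 = 6.05 m/s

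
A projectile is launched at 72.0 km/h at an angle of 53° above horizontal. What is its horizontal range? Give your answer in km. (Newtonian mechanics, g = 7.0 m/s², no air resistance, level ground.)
R = v₀² sin(2θ) / g (with unit conversion) = 0.05493 km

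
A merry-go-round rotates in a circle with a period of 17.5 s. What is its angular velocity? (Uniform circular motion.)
ω = 2π/T = 2π/17.5 = 0.359 rad/s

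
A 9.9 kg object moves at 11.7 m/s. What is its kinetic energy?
KE = ½mv² = ½×9.9×11.7² = 677.6055 J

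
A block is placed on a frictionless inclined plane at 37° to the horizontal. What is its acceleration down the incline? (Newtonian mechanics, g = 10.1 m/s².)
a = g sin(θ) = 10.1 × sin(37°) = 10.1 × 0.6018 = 6.08 m/s²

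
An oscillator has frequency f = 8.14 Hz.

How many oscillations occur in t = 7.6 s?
n = f×t = 8.14×7.6 = 61.86 oscillations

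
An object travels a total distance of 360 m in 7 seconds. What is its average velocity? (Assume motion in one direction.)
v_avg = Δd / Δt = 360 / 7 = 51.43 m/s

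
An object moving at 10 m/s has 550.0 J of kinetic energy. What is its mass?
KE = ½mv² → m = 2KE/v² = 2×550.0/10² = 11.0 kg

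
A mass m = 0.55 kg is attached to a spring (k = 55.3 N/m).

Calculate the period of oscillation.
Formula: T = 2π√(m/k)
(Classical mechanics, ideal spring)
T = 2π√(m/k) = 2π√(0.55/55.3) = 0.6266 s; f = 1/T = 1.596 Hz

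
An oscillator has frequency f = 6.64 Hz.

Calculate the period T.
T = 1/f = 1/6.64 = 0.1506 s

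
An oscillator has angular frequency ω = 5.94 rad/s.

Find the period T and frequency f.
T = 2π/ω = 2π/5.94 = 1.058 s; f = ω/2π = 0.9454 Hz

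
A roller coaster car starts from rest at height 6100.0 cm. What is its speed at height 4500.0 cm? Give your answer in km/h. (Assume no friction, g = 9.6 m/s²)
mgh₁ = ½mv₂² + mgh₂ → v₂ = √(2g(h₁−h₂)) = √(2×9.6×(61−45)) = 17.53 m/s = 63.1 km/h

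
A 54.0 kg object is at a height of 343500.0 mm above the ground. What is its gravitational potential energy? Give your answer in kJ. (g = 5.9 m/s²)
PE = mgh = 54 kg × 5.9 m/s² × 343.5 m = 1.094e+05 J = 109.4 kJ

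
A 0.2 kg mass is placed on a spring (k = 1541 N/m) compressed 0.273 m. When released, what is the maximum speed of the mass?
½kx² = ½mv² → v = x√(k/m) = 0.273×√(1541/0.2) = 23.96 m/s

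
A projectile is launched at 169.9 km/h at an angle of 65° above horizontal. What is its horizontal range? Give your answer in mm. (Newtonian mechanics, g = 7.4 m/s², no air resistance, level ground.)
R = v₀² sin(2θ) / g (with unit conversion) = 230600.0 mm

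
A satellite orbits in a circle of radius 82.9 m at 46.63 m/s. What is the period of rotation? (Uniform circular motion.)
T = 2πr/v = 2π×82.9/46.63 = 11.17 s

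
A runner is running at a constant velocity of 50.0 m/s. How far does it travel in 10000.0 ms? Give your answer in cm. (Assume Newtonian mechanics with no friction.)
d = vt (with unit conversion) = 50000.0 cm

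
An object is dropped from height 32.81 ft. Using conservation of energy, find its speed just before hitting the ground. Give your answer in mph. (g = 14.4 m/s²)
mgh = ½mv² → v = √(2gh) = √(2×14.4×10) = 16.97 m/s = 37.96 mph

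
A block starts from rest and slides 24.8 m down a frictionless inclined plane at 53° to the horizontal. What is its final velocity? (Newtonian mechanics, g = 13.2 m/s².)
a = g sin(θ) = 13.2 × sin(53°) = 10.54 m/s²
v = √(2ad) = √(2 × 10.54 × 24.8) = 22.87 m/s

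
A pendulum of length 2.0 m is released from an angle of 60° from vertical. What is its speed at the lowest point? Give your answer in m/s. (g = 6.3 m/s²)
h = L(1 − cosθ) = 2.0×(1 − cos60°) = 1 m
v = √(2gh) = √(2×6.3×1) = 3.55 m/s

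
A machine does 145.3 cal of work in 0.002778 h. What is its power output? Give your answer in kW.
P = W/t = 607.9 J / 10 s = 60.79 W = 0.06079 kW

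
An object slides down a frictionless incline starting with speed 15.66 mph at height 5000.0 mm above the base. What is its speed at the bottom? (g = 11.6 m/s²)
½mv₀² + mgh = ½mv² → v = √(v₀² + 2gh) = √(7.001² + 2×11.6×5) = 12.85 m/s = 28.73 mph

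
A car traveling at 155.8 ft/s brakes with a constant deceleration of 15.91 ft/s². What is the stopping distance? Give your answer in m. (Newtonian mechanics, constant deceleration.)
d = v₀² / (2a) (with unit conversion) = 232.5 m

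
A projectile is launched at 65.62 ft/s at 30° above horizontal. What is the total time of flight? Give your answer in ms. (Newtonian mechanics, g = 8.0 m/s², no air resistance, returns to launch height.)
T = 2v₀sin(θ)/g (with unit conversion) = 2500.0 ms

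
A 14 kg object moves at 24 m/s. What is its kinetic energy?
KE = ½mv² = ½×14×24² = 4032.0 J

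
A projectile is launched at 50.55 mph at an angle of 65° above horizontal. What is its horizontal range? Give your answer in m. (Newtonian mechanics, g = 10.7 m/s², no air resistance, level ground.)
R = v₀² sin(2θ) / g (with unit conversion) = 36.56 m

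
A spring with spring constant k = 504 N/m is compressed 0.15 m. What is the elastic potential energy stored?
PE = ½kx² = ½×504×0.15² = 5.67 J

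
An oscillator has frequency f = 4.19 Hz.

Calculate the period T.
T = 1/f = 1/4.19 = 0.2387 s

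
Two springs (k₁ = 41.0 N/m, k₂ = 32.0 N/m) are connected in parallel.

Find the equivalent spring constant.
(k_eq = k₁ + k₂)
k_eq = k₁ + k₂ = 41.0 + 32.0 = 73 N/m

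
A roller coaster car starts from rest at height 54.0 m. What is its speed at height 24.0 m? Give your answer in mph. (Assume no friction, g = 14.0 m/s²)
mgh₁ = ½mv₂² + mgh₂ → v₂ = √(2g(h₁−h₂)) = √(2×14.0×(54−24)) = 28.98 m/s = 64.83 mph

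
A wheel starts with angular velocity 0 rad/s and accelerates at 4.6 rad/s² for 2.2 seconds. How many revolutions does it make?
θ = ω₀t + ½αt² = 0×2.2 + ½×4.6×2.2² = 11.13 rad
Revolutions = θ/(2π) = 11.13/(2π) = 1.77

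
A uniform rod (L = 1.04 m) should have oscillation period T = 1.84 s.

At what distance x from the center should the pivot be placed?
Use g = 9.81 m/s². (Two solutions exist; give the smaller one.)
T = 2π√((L²/12 + x²)/(gx)). Let c = T²g/(4π²) = 0.8413.
x² − cx + L²/12 = 0 → x = (c − √(c² − L²/3))/2 = 0.126 m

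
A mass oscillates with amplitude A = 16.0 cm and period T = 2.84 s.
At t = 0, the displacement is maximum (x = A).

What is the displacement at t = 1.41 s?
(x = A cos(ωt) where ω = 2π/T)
ω = 2π/T = 2π/2.84 = 2.212 rad/s
x = A cos(ωt) = 16.0×cos(2.212×1.41) = -16 cm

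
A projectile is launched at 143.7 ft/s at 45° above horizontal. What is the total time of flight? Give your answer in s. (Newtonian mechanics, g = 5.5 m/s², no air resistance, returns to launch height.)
T = 2v₀sin(θ)/g (with unit conversion) = 11.26 s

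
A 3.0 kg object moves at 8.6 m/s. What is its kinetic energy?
KE = ½mv² = ½×3.0×8.6² = 110.94 J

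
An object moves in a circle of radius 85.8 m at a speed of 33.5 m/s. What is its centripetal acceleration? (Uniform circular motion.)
a_c = v²/r = 33.5²/85.8 = 1122.25/85.8 = 13.08 m/s²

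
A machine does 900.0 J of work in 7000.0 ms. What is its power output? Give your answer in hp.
P = W/t = 900 J / 7 s = 128.6 W = 0.1724 hp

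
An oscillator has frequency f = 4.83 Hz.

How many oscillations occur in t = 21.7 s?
n = f×t = 4.83×21.7 = 104.8 oscillations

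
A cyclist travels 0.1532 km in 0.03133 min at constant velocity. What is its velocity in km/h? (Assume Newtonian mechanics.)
v = d/t (with unit conversion) = 293.4 km/h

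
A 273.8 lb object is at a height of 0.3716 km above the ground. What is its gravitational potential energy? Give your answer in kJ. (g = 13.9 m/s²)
PE = mgh = 124.2 kg × 13.9 m/s² × 371.6 m = 6.415e+05 J = 641.5 kJ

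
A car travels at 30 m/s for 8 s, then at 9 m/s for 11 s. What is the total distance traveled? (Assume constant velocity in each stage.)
d₁ = v₁t₁ = 30 × 8 = 240 m
d₂ = v₂t₂ = 9 × 11 = 99 m
d_total = 240 + 99 = 339 m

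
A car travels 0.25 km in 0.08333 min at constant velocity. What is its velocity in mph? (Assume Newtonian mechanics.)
v = d/t (with unit conversion) = 111.9 mph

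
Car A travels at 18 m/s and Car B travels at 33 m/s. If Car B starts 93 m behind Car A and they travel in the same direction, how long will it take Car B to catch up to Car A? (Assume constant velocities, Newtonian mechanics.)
Relative speed: v_rel = 33 - 18 = 15 m/s
Time to catch: t = d₀/v_rel = 93/15 = 6.2 s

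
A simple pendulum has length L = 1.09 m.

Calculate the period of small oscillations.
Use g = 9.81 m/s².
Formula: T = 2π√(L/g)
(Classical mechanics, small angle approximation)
T = 2π√(L/g) = 2π√(1.09/9.81) = 2.094 s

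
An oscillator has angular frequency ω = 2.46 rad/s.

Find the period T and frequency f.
T = 2π/ω = 2π/2.46 = 2.554 s; f = ω/2π = 0.3915 Hz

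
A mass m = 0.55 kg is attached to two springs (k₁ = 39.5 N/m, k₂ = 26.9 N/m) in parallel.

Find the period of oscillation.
k_eq = k₁+k₂ = 66.4 N/m
T = 2π√(m/k_eq) = 2π√(0.55/66.4) = 0.5718 s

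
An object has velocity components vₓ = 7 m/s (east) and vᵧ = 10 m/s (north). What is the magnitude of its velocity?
|v| = √(vₓ² + vᵧ²) = √(7² + 10²) = √(149) = 12.21 m/s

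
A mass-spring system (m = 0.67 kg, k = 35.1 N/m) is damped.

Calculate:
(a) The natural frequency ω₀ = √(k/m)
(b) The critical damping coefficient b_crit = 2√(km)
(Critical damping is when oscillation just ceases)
ω₀ = √(k/m) = √(35.1/0.67) = 7.238 rad/s
b_crit = 2√(km) = 2√(35.1×0.67) = 9.699 kg/s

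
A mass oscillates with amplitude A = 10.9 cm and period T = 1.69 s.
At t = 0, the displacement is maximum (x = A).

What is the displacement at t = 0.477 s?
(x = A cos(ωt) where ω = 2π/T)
ω = 2π/T = 2π/1.69 = 3.718 rad/s
x = A cos(ωt) = 10.9×cos(3.718×0.477) = -2.194 cm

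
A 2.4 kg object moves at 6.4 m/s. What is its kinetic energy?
KE = ½mv² = ½×2.4×6.4² = 49.152 J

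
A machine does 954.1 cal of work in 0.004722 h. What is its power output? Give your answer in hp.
P = W/t = 3992 J / 17 s = 234.8 W = 0.3149 hp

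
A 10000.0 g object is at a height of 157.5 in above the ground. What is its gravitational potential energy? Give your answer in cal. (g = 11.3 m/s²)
PE = mgh = 10 kg × 11.3 m/s² × 4 m = 452.1 J = 108.0 cal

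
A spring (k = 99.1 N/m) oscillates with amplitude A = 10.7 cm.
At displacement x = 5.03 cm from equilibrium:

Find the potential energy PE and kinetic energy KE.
E_total = ½kA² = ½×99.1×(0.107)² = 0.5673 J
PE = ½kx² = ½×99.1×(0.0503)² = 0.1254 J
KE = E_total − PE = 0.4419 J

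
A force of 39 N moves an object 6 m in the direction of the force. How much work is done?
W = Fd = 39×6 = 234.0 J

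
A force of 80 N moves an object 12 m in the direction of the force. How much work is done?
W = Fd = 80×12 = 960.0 J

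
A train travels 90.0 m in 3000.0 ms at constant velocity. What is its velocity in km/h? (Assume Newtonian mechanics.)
v = d/t (with unit conversion) = 108.0 km/h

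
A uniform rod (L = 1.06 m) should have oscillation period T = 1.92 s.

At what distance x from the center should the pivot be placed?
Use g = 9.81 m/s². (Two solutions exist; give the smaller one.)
T = 2π√((L²/12 + x²)/(gx)). Let c = T²g/(4π²) = 0.916.
x² − cx + L²/12 = 0 → x = (c − √(c² − L²/3))/2 = 0.1172 m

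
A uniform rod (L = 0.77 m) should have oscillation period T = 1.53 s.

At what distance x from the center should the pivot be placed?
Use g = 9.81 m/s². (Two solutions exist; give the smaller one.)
T = 2π√((L²/12 + x²)/(gx)). Let c = T²g/(4π²) = 0.5817.
x² − cx + L²/12 = 0 → x = (c − √(c² − L²/3))/2 = 0.1033 m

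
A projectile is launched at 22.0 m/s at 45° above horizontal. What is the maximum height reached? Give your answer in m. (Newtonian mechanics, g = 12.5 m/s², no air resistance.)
H = v₀²sin²(θ)/(2g) = 9.68 m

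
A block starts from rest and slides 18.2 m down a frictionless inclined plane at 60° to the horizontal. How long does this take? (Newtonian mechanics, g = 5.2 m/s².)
a = g sin(θ) = 5.2 × sin(60°) = 4.5 m/s²
t = √(2d/a) = √(2 × 18.2 / 4.5) = 2.84 s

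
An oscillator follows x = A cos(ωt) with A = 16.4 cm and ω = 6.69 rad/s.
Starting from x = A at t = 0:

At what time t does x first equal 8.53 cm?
cos(ωt) = x/A = 8.53/16.4 = 0.5201
ωt = arccos(0.5201) = 1.024 rad
t = 1.024/6.69 = 0.153 s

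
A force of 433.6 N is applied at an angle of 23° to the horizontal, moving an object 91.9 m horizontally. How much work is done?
W = Fd cosθ = 433.6×91.9×cos(23°) = 36680.0 J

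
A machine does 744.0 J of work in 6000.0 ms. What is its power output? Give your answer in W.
P = W/t = 744 J / 6 s = 124 W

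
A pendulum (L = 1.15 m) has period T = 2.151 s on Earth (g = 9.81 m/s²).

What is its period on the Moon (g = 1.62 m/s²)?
T = 2π√(L/g), so T_moon/T_earth = √(g_earth/g_moon)
T_moon = 2π√(1.15/1.62) = 5.294 s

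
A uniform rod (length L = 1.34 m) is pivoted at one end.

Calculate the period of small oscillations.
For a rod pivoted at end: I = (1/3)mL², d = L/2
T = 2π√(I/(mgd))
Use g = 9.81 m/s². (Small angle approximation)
I/m = (1/3)L² = 0.5985 m²; d = L/2 = 0.67 m
T = 2π√(I/(mgd)) = 2π√(0.5985/(9.81×0.67)) = 1.896 s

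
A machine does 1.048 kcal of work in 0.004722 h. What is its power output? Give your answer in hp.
P = W/t = 4385 J / 17 s = 257.9 W = 0.3459 hp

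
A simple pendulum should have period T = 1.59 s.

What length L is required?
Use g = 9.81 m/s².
T = 2π√(L/g) → L = g(T/2π)² = 9.81×(1.59/2π)² = 0.6282 m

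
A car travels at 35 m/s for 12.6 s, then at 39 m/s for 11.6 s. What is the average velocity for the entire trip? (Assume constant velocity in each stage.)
d₁ = v₁t₁ = 35 × 12.6 = 441 m
d₂ = v₂t₂ = 39 × 11.6 = 452.4 m
d_total = 893.4 m, t_total = 24.2 s
v_avg = d_total/t_total = 893.4/24.2 = 36.92 m/s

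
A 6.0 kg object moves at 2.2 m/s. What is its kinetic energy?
KE = ½mv² = ½×6.0×2.2² = 14.52 J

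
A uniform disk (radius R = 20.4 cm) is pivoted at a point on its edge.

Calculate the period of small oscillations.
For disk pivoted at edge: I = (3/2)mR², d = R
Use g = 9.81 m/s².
I/m = (3/2)R² = 0.06242 m²; d = R = 0.204 m
T = 2π√((3/2)R²/(gR)) = 2π√(3R/(2g)) = 1.11 s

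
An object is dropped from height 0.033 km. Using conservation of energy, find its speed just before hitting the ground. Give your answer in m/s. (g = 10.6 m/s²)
mgh = ½mv² → v = √(2gh) = √(2×10.6×33) = 26.45 m/s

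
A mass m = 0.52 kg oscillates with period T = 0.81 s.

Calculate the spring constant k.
T = 2π√(m/k) → k = m(2π/T)² = 0.52×(2π/0.81)² = 31.29 N/m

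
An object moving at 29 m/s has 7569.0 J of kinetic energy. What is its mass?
KE = ½mv² → m = 2KE/v² = 2×7569.0/29² = 18.0 kg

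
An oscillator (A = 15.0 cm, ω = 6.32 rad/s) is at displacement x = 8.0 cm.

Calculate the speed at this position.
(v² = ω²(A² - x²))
v = ω√(A² − x²) = 6.32×√(0.15² − 0.08²) = 0.8019 m/s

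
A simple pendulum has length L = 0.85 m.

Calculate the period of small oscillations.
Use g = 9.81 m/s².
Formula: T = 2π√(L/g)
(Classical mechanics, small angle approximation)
T = 2π√(L/g) = 2π√(0.85/9.81) = 1.85 s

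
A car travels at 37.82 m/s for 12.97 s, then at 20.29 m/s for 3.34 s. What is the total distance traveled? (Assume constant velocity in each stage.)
d₁ = v₁t₁ = 37.82 × 12.97 = 490.525 m
d₂ = v₂t₂ = 20.29 × 3.34 = 67.7686 m
d_total = 490.525 + 67.7686 = 558.29 m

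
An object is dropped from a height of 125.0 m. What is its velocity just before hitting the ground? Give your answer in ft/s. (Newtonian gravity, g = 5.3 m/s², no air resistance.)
v = √(2gh) (with unit conversion) = 119.4 ft/s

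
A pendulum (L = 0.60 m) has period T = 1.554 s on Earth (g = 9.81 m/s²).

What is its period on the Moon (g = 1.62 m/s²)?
T = 2π√(L/g), so T_moon/T_earth = √(g_earth/g_moon)
T_moon = 2π√(0.6/1.62) = 3.824 s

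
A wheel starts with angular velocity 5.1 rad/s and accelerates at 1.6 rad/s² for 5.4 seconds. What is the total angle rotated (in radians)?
θ = ω₀t + ½αt² = 5.1×5.4 + ½×1.6×5.4² = 50.87 rad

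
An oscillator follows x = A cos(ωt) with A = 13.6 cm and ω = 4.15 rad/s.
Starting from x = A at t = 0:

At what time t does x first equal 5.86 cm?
cos(ωt) = x/A = 5.86/13.6 = 0.4309
ωt = arccos(0.4309) = 1.125 rad
t = 1.125/4.15 = 0.2712 s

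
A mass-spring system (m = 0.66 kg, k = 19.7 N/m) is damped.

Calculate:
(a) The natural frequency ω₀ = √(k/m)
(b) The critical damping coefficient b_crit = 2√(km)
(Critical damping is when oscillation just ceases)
ω₀ = √(k/m) = √(19.7/0.66) = 5.463 rad/s
b_crit = 2√(km) = 2√(19.7×0.66) = 7.212 kg/s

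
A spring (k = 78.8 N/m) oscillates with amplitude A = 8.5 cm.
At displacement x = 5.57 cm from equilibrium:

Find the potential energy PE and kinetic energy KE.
E_total = ½kA² = ½×78.8×(0.085)² = 0.2847 J
PE = ½kx² = ½×78.8×(0.0557)² = 0.1222 J
KE = E_total − PE = 0.1624 J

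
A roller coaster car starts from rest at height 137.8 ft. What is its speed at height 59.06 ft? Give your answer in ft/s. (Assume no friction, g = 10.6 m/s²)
mgh₁ = ½mv₂² + mgh₂ → v₂ = √(2g(h₁−h₂)) = √(2×10.6×(42−18)) = 22.56 m/s = 74.0 ft/s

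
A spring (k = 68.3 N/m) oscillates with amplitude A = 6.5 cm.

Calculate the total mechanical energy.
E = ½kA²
E = ½kA² = ½×68.3×(0.065)² = 0.1443 J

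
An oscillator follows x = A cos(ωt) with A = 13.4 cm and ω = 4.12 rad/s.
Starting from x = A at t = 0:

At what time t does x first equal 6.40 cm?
cos(ωt) = x/A = 6.4/13.4 = 0.4776
ωt = arccos(0.4776) = 1.073 rad
t = 1.073/4.12 = 0.2604 s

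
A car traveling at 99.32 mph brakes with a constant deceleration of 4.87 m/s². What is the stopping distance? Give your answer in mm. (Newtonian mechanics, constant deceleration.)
d = v₀² / (2a) (with unit conversion) = 202400.0 mm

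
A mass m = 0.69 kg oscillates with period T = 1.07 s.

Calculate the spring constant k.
T = 2π√(m/k) → k = m(2π/T)² = 0.69×(2π/1.07)² = 23.79 N/m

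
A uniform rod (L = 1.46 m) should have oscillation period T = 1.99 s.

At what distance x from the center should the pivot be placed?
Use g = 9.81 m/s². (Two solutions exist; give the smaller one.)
T = 2π√((L²/12 + x²)/(gx)). Let c = T²g/(4π²) = 0.984.
x² − cx + L²/12 = 0 → x = (c − √(c² − L²/3))/2 = 0.2381 m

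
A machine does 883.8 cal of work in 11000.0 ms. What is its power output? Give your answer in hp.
P = W/t = 3698 J / 11 s = 336.2 W = 0.4508 hp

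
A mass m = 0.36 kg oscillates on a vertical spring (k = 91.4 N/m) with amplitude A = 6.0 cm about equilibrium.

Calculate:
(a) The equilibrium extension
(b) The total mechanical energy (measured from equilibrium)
x_eq = mg/k = 0.36×9.81/91.4 = 0.03864 m = 3.864 cm
E = ½kA² = ½×91.4×(0.06)² = 0.1645 J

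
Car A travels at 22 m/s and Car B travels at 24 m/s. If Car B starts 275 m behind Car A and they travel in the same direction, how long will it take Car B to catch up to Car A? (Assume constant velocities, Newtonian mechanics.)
Relative speed: v_rel = 24 - 22 = 2 m/s
Time to catch: t = d₀/v_rel = 275/2 = 137.5 s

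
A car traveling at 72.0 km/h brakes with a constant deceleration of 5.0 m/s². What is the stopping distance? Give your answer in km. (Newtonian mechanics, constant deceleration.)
d = v₀² / (2a) (with unit conversion) = 0.04 km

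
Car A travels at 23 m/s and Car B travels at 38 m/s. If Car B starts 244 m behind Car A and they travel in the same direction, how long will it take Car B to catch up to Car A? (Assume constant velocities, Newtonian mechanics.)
Relative speed: v_rel = 38 - 23 = 15 m/s
Time to catch: t = d₀/v_rel = 244/15 = 16.27 s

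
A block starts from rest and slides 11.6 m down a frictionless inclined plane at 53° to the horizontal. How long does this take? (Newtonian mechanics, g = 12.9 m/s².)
a = g sin(θ) = 12.9 × sin(53°) = 10.3 m/s²
t = √(2d/a) = √(2 × 11.6 / 10.3) = 1.5 s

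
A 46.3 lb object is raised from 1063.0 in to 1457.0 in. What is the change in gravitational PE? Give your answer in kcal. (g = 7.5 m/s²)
ΔPE = mg(h₂ − h₁) = 21 kg × 7.5 m/s² × (37.01 − 27) m = 1576 J = 0.3767 kcal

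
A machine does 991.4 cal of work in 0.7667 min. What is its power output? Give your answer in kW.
P = W/t = 4148 J / 46 s = 90.17 W = 0.09017 kW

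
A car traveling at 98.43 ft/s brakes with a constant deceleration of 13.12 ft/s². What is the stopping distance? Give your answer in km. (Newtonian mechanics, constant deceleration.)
d = v₀² / (2a) (with unit conversion) = 0.1125 km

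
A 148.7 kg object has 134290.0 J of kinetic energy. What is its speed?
KE = ½mv² → v = √(2KE/m) = √(2×134290.0/148.7) = 42.5 m/s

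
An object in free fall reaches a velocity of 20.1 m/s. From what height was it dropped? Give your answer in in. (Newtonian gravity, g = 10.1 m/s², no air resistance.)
h = v²/(2g) (with unit conversion) = 787.4 in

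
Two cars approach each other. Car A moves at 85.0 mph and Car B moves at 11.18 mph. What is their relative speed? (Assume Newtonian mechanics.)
v_rel = v_A + v_B = 85.0 + 11.18 = 96.18 mph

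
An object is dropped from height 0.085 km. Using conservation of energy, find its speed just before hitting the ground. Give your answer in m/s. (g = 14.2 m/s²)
mgh = ½mv² → v = √(2gh) = √(2×14.2×85) = 49.13 m/s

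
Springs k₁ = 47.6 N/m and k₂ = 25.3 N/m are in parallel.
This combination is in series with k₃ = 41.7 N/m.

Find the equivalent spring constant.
k₁₂ = k₁ + k₂ = 72.9 N/m (parallel)
1/k_eq = 1/k₁₂ + 1/k₃ → k_eq = 26.53 N/m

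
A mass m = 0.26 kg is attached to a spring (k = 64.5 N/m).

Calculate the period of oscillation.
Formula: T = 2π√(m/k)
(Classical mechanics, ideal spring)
T = 2π√(m/k) = 2π√(0.26/64.5) = 0.3989 s; f = 1/T = 2.507 Hz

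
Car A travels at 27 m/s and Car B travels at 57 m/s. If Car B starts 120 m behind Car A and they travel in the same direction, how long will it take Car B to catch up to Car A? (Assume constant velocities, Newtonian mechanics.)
Relative speed: v_rel = 57 - 27 = 30 m/s
Time to catch: t = d₀/v_rel = 120/30 = 4.0 s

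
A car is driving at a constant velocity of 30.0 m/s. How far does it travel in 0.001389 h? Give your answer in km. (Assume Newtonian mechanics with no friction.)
d = vt (with unit conversion) = 0.15 km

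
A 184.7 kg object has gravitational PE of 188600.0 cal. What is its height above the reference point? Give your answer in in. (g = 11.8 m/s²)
PE = mgh → h = PE/(mg) = 7.891e+05 J / (184.7 kg × 11.8 m/s²) = 362.1 m = 14250.0 in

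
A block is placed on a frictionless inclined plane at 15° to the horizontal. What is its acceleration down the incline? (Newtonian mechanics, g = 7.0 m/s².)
a = g sin(θ) = 7.0 × sin(15°) = 7.0 × 0.2588 = 1.81 m/s²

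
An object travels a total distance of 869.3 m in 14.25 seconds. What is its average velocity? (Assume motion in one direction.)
v_avg = Δd / Δt = 869.3 / 14.25 = 61.0 m/s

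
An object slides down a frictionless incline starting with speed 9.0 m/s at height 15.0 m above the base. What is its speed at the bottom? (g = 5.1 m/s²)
½mv₀² + mgh = ½mv² → v = √(v₀² + 2gh) = √(9² + 2×5.1×15) = 15.3 m/s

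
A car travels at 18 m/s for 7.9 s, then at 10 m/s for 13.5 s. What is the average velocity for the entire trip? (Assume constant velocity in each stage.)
d₁ = v₁t₁ = 18 × 7.9 = 142.2 m
d₂ = v₂t₂ = 10 × 13.5 = 135 m
d_total = 277.2 m, t_total = 21.4 s
v_avg = d_total/t_total = 277.2/21.4 = 12.95 m/s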